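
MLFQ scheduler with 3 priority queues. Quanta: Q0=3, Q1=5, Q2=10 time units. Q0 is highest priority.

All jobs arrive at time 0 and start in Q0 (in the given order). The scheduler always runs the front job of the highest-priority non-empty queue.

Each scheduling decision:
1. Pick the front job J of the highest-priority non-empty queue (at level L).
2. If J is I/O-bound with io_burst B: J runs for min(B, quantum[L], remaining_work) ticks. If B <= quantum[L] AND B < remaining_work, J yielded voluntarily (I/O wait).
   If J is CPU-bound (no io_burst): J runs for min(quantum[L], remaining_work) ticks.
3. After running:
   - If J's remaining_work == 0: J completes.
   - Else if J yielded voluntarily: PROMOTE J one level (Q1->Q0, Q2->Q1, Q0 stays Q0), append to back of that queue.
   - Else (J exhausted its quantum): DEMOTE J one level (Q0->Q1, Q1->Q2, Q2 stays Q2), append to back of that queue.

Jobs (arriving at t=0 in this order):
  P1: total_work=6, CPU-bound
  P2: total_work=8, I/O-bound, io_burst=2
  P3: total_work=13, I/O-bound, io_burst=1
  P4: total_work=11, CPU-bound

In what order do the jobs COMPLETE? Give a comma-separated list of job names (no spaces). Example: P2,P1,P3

t=0-3: P1@Q0 runs 3, rem=3, quantum used, demote→Q1. Q0=[P2,P3,P4] Q1=[P1] Q2=[]
t=3-5: P2@Q0 runs 2, rem=6, I/O yield, promote→Q0. Q0=[P3,P4,P2] Q1=[P1] Q2=[]
t=5-6: P3@Q0 runs 1, rem=12, I/O yield, promote→Q0. Q0=[P4,P2,P3] Q1=[P1] Q2=[]
t=6-9: P4@Q0 runs 3, rem=8, quantum used, demote→Q1. Q0=[P2,P3] Q1=[P1,P4] Q2=[]
t=9-11: P2@Q0 runs 2, rem=4, I/O yield, promote→Q0. Q0=[P3,P2] Q1=[P1,P4] Q2=[]
t=11-12: P3@Q0 runs 1, rem=11, I/O yield, promote→Q0. Q0=[P2,P3] Q1=[P1,P4] Q2=[]
t=12-14: P2@Q0 runs 2, rem=2, I/O yield, promote→Q0. Q0=[P3,P2] Q1=[P1,P4] Q2=[]
t=14-15: P3@Q0 runs 1, rem=10, I/O yield, promote→Q0. Q0=[P2,P3] Q1=[P1,P4] Q2=[]
t=15-17: P2@Q0 runs 2, rem=0, completes. Q0=[P3] Q1=[P1,P4] Q2=[]
t=17-18: P3@Q0 runs 1, rem=9, I/O yield, promote→Q0. Q0=[P3] Q1=[P1,P4] Q2=[]
t=18-19: P3@Q0 runs 1, rem=8, I/O yield, promote→Q0. Q0=[P3] Q1=[P1,P4] Q2=[]
t=19-20: P3@Q0 runs 1, rem=7, I/O yield, promote→Q0. Q0=[P3] Q1=[P1,P4] Q2=[]
t=20-21: P3@Q0 runs 1, rem=6, I/O yield, promote→Q0. Q0=[P3] Q1=[P1,P4] Q2=[]
t=21-22: P3@Q0 runs 1, rem=5, I/O yield, promote→Q0. Q0=[P3] Q1=[P1,P4] Q2=[]
t=22-23: P3@Q0 runs 1, rem=4, I/O yield, promote→Q0. Q0=[P3] Q1=[P1,P4] Q2=[]
t=23-24: P3@Q0 runs 1, rem=3, I/O yield, promote→Q0. Q0=[P3] Q1=[P1,P4] Q2=[]
t=24-25: P3@Q0 runs 1, rem=2, I/O yield, promote→Q0. Q0=[P3] Q1=[P1,P4] Q2=[]
t=25-26: P3@Q0 runs 1, rem=1, I/O yield, promote→Q0. Q0=[P3] Q1=[P1,P4] Q2=[]
t=26-27: P3@Q0 runs 1, rem=0, completes. Q0=[] Q1=[P1,P4] Q2=[]
t=27-30: P1@Q1 runs 3, rem=0, completes. Q0=[] Q1=[P4] Q2=[]
t=30-35: P4@Q1 runs 5, rem=3, quantum used, demote→Q2. Q0=[] Q1=[] Q2=[P4]
t=35-38: P4@Q2 runs 3, rem=0, completes. Q0=[] Q1=[] Q2=[]

Answer: P2,P3,P1,P4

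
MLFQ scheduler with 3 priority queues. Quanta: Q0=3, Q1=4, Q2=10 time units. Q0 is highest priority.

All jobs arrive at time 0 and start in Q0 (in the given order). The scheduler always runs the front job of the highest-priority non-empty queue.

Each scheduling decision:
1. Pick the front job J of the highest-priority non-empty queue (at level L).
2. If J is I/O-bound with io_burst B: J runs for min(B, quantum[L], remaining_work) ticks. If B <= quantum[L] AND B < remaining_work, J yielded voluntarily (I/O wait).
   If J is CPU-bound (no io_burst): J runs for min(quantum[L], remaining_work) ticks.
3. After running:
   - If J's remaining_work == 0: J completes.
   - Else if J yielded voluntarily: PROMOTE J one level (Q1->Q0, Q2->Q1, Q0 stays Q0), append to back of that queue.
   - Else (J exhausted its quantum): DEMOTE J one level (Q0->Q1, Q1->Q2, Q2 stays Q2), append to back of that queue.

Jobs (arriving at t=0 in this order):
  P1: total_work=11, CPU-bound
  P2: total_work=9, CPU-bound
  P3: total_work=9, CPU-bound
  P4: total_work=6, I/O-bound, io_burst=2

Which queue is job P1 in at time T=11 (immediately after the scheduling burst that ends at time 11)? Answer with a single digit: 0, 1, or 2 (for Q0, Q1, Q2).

Answer: 1

Derivation:
t=0-3: P1@Q0 runs 3, rem=8, quantum used, demote→Q1. Q0=[P2,P3,P4] Q1=[P1] Q2=[]
t=3-6: P2@Q0 runs 3, rem=6, quantum used, demote→Q1. Q0=[P3,P4] Q1=[P1,P2] Q2=[]
t=6-9: P3@Q0 runs 3, rem=6, quantum used, demote→Q1. Q0=[P4] Q1=[P1,P2,P3] Q2=[]
t=9-11: P4@Q0 runs 2, rem=4, I/O yield, promote→Q0. Q0=[P4] Q1=[P1,P2,P3] Q2=[]
t=11-13: P4@Q0 runs 2, rem=2, I/O yield, promote→Q0. Q0=[P4] Q1=[P1,P2,P3] Q2=[]
t=13-15: P4@Q0 runs 2, rem=0, completes. Q0=[] Q1=[P1,P2,P3] Q2=[]
t=15-19: P1@Q1 runs 4, rem=4, quantum used, demote→Q2. Q0=[] Q1=[P2,P3] Q2=[P1]
t=19-23: P2@Q1 runs 4, rem=2, quantum used, demote→Q2. Q0=[] Q1=[P3] Q2=[P1,P2]
t=23-27: P3@Q1 runs 4, rem=2, quantum used, demote→Q2. Q0=[] Q1=[] Q2=[P1,P2,P3]
t=27-31: P1@Q2 runs 4, rem=0, completes. Q0=[] Q1=[] Q2=[P2,P3]
t=31-33: P2@Q2 runs 2, rem=0, completes. Q0=[] Q1=[] Q2=[P3]
t=33-35: P3@Q2 runs 2, rem=0, completes. Q0=[] Q1=[] Q2=[]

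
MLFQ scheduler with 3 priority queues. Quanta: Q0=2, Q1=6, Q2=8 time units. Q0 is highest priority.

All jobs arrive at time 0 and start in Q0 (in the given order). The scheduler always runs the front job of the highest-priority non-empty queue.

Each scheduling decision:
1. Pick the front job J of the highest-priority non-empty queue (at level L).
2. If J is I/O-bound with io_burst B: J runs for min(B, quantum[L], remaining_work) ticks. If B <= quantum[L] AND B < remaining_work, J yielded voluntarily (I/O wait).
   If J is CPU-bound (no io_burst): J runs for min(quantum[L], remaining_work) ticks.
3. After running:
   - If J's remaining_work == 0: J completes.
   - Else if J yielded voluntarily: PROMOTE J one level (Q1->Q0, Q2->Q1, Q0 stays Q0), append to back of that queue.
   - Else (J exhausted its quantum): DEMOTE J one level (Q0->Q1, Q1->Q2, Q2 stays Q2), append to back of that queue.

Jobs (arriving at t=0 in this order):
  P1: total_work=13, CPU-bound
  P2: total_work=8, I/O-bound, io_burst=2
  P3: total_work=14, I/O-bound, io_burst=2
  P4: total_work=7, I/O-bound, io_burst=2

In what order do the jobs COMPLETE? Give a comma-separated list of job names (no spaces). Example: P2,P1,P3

Answer: P2,P4,P3,P1

Derivation:
t=0-2: P1@Q0 runs 2, rem=11, quantum used, demote→Q1. Q0=[P2,P3,P4] Q1=[P1] Q2=[]
t=2-4: P2@Q0 runs 2, rem=6, I/O yield, promote→Q0. Q0=[P3,P4,P2] Q1=[P1] Q2=[]
t=4-6: P3@Q0 runs 2, rem=12, I/O yield, promote→Q0. Q0=[P4,P2,P3] Q1=[P1] Q2=[]
t=6-8: P4@Q0 runs 2, rem=5, I/O yield, promote→Q0. Q0=[P2,P3,P4] Q1=[P1] Q2=[]
t=8-10: P2@Q0 runs 2, rem=4, I/O yield, promote→Q0. Q0=[P3,P4,P2] Q1=[P1] Q2=[]
t=10-12: P3@Q0 runs 2, rem=10, I/O yield, promote→Q0. Q0=[P4,P2,P3] Q1=[P1] Q2=[]
t=12-14: P4@Q0 runs 2, rem=3, I/O yield, promote→Q0. Q0=[P2,P3,P4] Q1=[P1] Q2=[]
t=14-16: P2@Q0 runs 2, rem=2, I/O yield, promote→Q0. Q0=[P3,P4,P2] Q1=[P1] Q2=[]
t=16-18: P3@Q0 runs 2, rem=8, I/O yield, promote→Q0. Q0=[P4,P2,P3] Q1=[P1] Q2=[]
t=18-20: P4@Q0 runs 2, rem=1, I/O yield, promote→Q0. Q0=[P2,P3,P4] Q1=[P1] Q2=[]
t=20-22: P2@Q0 runs 2, rem=0, completes. Q0=[P3,P4] Q1=[P1] Q2=[]
t=22-24: P3@Q0 runs 2, rem=6, I/O yield, promote→Q0. Q0=[P4,P3] Q1=[P1] Q2=[]
t=24-25: P4@Q0 runs 1, rem=0, completes. Q0=[P3] Q1=[P1] Q2=[]
t=25-27: P3@Q0 runs 2, rem=4, I/O yield, promote→Q0. Q0=[P3] Q1=[P1] Q2=[]
t=27-29: P3@Q0 runs 2, rem=2, I/O yield, promote→Q0. Q0=[P3] Q1=[P1] Q2=[]
t=29-31: P3@Q0 runs 2, rem=0, completes. Q0=[] Q1=[P1] Q2=[]
t=31-37: P1@Q1 runs 6, rem=5, quantum used, demote→Q2. Q0=[] Q1=[] Q2=[P1]
t=37-42: P1@Q2 runs 5, rem=0, completes. Q0=[] Q1=[] Q2=[]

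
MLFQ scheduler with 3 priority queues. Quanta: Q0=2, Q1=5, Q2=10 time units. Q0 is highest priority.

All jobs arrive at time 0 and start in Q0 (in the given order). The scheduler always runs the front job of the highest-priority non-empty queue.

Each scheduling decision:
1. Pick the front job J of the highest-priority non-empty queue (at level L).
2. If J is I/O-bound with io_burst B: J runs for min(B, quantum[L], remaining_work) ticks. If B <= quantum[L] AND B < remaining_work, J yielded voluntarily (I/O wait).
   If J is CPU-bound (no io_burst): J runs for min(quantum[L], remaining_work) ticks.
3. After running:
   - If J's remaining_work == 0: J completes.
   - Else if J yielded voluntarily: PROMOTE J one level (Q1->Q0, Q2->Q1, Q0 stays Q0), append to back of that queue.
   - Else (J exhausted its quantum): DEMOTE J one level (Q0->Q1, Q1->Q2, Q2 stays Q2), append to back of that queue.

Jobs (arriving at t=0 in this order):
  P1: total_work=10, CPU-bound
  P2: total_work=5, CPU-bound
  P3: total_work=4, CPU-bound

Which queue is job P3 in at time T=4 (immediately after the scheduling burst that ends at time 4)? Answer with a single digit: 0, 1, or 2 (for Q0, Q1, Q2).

Answer: 0

Derivation:
t=0-2: P1@Q0 runs 2, rem=8, quantum used, demote→Q1. Q0=[P2,P3] Q1=[P1] Q2=[]
t=2-4: P2@Q0 runs 2, rem=3, quantum used, demote→Q1. Q0=[P3] Q1=[P1,P2] Q2=[]
t=4-6: P3@Q0 runs 2, rem=2, quantum used, demote→Q1. Q0=[] Q1=[P1,P2,P3] Q2=[]
t=6-11: P1@Q1 runs 5, rem=3, quantum used, demote→Q2. Q0=[] Q1=[P2,P3] Q2=[P1]
t=11-14: P2@Q1 runs 3, rem=0, completes. Q0=[] Q1=[P3] Q2=[P1]
t=14-16: P3@Q1 runs 2, rem=0, completes. Q0=[] Q1=[] Q2=[P1]
t=16-19: P1@Q2 runs 3, rem=0, completes. Q0=[] Q1=[] Q2=[]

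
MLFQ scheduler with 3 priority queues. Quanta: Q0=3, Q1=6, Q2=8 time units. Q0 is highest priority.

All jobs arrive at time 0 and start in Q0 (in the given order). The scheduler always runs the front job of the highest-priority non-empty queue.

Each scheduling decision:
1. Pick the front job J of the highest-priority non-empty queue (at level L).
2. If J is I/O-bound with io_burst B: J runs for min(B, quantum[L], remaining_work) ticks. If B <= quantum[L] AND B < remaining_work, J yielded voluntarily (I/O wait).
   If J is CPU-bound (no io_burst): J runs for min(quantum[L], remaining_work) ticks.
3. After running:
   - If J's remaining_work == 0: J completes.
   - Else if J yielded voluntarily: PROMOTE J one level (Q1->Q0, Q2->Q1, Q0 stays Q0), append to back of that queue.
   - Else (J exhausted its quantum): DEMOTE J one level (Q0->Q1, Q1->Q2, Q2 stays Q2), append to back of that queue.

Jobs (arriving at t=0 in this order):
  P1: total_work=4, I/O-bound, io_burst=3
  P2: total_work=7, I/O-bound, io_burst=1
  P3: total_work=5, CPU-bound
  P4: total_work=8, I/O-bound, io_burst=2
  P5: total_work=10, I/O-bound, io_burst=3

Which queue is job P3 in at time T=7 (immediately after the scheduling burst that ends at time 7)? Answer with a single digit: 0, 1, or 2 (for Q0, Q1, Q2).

t=0-3: P1@Q0 runs 3, rem=1, I/O yield, promote→Q0. Q0=[P2,P3,P4,P5,P1] Q1=[] Q2=[]
t=3-4: P2@Q0 runs 1, rem=6, I/O yield, promote→Q0. Q0=[P3,P4,P5,P1,P2] Q1=[] Q2=[]
t=4-7: P3@Q0 runs 3, rem=2, quantum used, demote→Q1. Q0=[P4,P5,P1,P2] Q1=[P3] Q2=[]
t=7-9: P4@Q0 runs 2, rem=6, I/O yield, promote→Q0. Q0=[P5,P1,P2,P4] Q1=[P3] Q2=[]
t=9-12: P5@Q0 runs 3, rem=7, I/O yield, promote→Q0. Q0=[P1,P2,P4,P5] Q1=[P3] Q2=[]
t=12-13: P1@Q0 runs 1, rem=0, completes. Q0=[P2,P4,P5] Q1=[P3] Q2=[]
t=13-14: P2@Q0 runs 1, rem=5, I/O yield, promote→Q0. Q0=[P4,P5,P2] Q1=[P3] Q2=[]
t=14-16: P4@Q0 runs 2, rem=4, I/O yield, promote→Q0. Q0=[P5,P2,P4] Q1=[P3] Q2=[]
t=16-19: P5@Q0 runs 3, rem=4, I/O yield, promote→Q0. Q0=[P2,P4,P5] Q1=[P3] Q2=[]
t=19-20: P2@Q0 runs 1, rem=4, I/O yield, promote→Q0. Q0=[P4,P5,P2] Q1=[P3] Q2=[]
t=20-22: P4@Q0 runs 2, rem=2, I/O yield, promote→Q0. Q0=[P5,P2,P4] Q1=[P3] Q2=[]
t=22-25: P5@Q0 runs 3, rem=1, I/O yield, promote→Q0. Q0=[P2,P4,P5] Q1=[P3] Q2=[]
t=25-26: P2@Q0 runs 1, rem=3, I/O yield, promote→Q0. Q0=[P4,P5,P2] Q1=[P3] Q2=[]
t=26-28: P4@Q0 runs 2, rem=0, completes. Q0=[P5,P2] Q1=[P3] Q2=[]
t=28-29: P5@Q0 runs 1, rem=0, completes. Q0=[P2] Q1=[P3] Q2=[]
t=29-30: P2@Q0 runs 1, rem=2, I/O yield, promote→Q0. Q0=[P2] Q1=[P3] Q2=[]
t=30-31: P2@Q0 runs 1, rem=1, I/O yield, promote→Q0. Q0=[P2] Q1=[P3] Q2=[]
t=31-32: P2@Q0 runs 1, rem=0, completes. Q0=[] Q1=[P3] Q2=[]
t=32-34: P3@Q1 runs 2, rem=0, completes. Q0=[] Q1=[] Q2=[]

Answer: 1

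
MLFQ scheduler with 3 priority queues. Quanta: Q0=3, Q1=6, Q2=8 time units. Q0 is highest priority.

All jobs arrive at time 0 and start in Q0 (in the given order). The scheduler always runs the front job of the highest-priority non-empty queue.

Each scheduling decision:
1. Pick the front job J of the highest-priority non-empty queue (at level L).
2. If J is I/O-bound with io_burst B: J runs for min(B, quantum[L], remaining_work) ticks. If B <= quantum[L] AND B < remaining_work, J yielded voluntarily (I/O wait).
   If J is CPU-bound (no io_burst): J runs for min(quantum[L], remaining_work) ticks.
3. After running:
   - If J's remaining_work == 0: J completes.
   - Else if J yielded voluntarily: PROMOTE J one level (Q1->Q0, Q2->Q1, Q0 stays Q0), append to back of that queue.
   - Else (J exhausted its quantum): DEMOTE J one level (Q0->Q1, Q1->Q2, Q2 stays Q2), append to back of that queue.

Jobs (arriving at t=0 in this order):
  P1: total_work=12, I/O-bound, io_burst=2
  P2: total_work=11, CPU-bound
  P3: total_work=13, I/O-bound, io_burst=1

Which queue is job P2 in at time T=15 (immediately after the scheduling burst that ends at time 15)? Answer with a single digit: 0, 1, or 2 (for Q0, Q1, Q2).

Answer: 1

Derivation:
t=0-2: P1@Q0 runs 2, rem=10, I/O yield, promote→Q0. Q0=[P2,P3,P1] Q1=[] Q2=[]
t=2-5: P2@Q0 runs 3, rem=8, quantum used, demote→Q1. Q0=[P3,P1] Q1=[P2] Q2=[]
t=5-6: P3@Q0 runs 1, rem=12, I/O yield, promote→Q0. Q0=[P1,P3] Q1=[P2] Q2=[]
t=6-8: P1@Q0 runs 2, rem=8, I/O yield, promote→Q0. Q0=[P3,P1] Q1=[P2] Q2=[]
t=8-9: P3@Q0 runs 1, rem=11, I/O yield, promote→Q0. Q0=[P1,P3] Q1=[P2] Q2=[]
t=9-11: P1@Q0 runs 2, rem=6, I/O yield, promote→Q0. Q0=[P3,P1] Q1=[P2] Q2=[]
t=11-12: P3@Q0 runs 1, rem=10, I/O yield, promote→Q0. Q0=[P1,P3] Q1=[P2] Q2=[]
t=12-14: P1@Q0 runs 2, rem=4, I/O yield, promote→Q0. Q0=[P3,P1] Q1=[P2] Q2=[]
t=14-15: P3@Q0 runs 1, rem=9, I/O yield, promote→Q0. Q0=[P1,P3] Q1=[P2] Q2=[]
t=15-17: P1@Q0 runs 2, rem=2, I/O yield, promote→Q0. Q0=[P3,P1] Q1=[P2] Q2=[]
t=17-18: P3@Q0 runs 1, rem=8, I/O yield, promote→Q0. Q0=[P1,P3] Q1=[P2] Q2=[]
t=18-20: P1@Q0 runs 2, rem=0, completes. Q0=[P3] Q1=[P2] Q2=[]
t=20-21: P3@Q0 runs 1, rem=7, I/O yield, promote→Q0. Q0=[P3] Q1=[P2] Q2=[]
t=21-22: P3@Q0 runs 1, rem=6, I/O yield, promote→Q0. Q0=[P3] Q1=[P2] Q2=[]
t=22-23: P3@Q0 runs 1, rem=5, I/O yield, promote→Q0. Q0=[P3] Q1=[P2] Q2=[]
t=23-24: P3@Q0 runs 1, rem=4, I/O yield, promote→Q0. Q0=[P3] Q1=[P2] Q2=[]
t=24-25: P3@Q0 runs 1, rem=3, I/O yield, promote→Q0. Q0=[P3] Q1=[P2] Q2=[]
t=25-26: P3@Q0 runs 1, rem=2, I/O yield, promote→Q0. Q0=[P3] Q1=[P2] Q2=[]
t=26-27: P3@Q0 runs 1, rem=1, I/O yield, promote→Q0. Q0=[P3] Q1=[P2] Q2=[]
t=27-28: P3@Q0 runs 1, rem=0, completes. Q0=[] Q1=[P2] Q2=[]
t=28-34: P2@Q1 runs 6, rem=2, quantum used, demote→Q2. Q0=[] Q1=[] Q2=[P2]
t=34-36: P2@Q2 runs 2, rem=0, completes. Q0=[] Q1=[] Q2=[]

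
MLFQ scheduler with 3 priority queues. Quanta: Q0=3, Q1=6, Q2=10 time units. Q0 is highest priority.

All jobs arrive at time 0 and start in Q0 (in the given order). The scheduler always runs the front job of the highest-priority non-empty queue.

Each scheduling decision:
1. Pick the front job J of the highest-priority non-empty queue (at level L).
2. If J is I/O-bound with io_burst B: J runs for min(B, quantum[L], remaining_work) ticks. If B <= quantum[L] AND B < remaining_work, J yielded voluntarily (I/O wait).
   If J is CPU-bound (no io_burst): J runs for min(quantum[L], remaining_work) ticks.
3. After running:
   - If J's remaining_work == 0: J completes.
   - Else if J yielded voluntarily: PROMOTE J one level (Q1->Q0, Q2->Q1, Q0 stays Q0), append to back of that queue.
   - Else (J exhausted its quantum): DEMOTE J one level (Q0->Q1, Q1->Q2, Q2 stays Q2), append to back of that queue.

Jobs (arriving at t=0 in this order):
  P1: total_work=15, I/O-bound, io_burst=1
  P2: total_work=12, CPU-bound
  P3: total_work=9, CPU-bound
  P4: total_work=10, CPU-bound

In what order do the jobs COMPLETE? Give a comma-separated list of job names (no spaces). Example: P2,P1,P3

t=0-1: P1@Q0 runs 1, rem=14, I/O yield, promote→Q0. Q0=[P2,P3,P4,P1] Q1=[] Q2=[]
t=1-4: P2@Q0 runs 3, rem=9, quantum used, demote→Q1. Q0=[P3,P4,P1] Q1=[P2] Q2=[]
t=4-7: P3@Q0 runs 3, rem=6, quantum used, demote→Q1. Q0=[P4,P1] Q1=[P2,P3] Q2=[]
t=7-10: P4@Q0 runs 3, rem=7, quantum used, demote→Q1. Q0=[P1] Q1=[P2,P3,P4] Q2=[]
t=10-11: P1@Q0 runs 1, rem=13, I/O yield, promote→Q0. Q0=[P1] Q1=[P2,P3,P4] Q2=[]
t=11-12: P1@Q0 runs 1, rem=12, I/O yield, promote→Q0. Q0=[P1] Q1=[P2,P3,P4] Q2=[]
t=12-13: P1@Q0 runs 1, rem=11, I/O yield, promote→Q0. Q0=[P1] Q1=[P2,P3,P4] Q2=[]
t=13-14: P1@Q0 runs 1, rem=10, I/O yield, promote→Q0. Q0=[P1] Q1=[P2,P3,P4] Q2=[]
t=14-15: P1@Q0 runs 1, rem=9, I/O yield, promote→Q0. Q0=[P1] Q1=[P2,P3,P4] Q2=[]
t=15-16: P1@Q0 runs 1, rem=8, I/O yield, promote→Q0. Q0=[P1] Q1=[P2,P3,P4] Q2=[]
t=16-17: P1@Q0 runs 1, rem=7, I/O yield, promote→Q0. Q0=[P1] Q1=[P2,P3,P4] Q2=[]
t=17-18: P1@Q0 runs 1, rem=6, I/O yield, promote→Q0. Q0=[P1] Q1=[P2,P3,P4] Q2=[]
t=18-19: P1@Q0 runs 1, rem=5, I/O yield, promote→Q0. Q0=[P1] Q1=[P2,P3,P4] Q2=[]
t=19-20: P1@Q0 runs 1, rem=4, I/O yield, promote→Q0. Q0=[P1] Q1=[P2,P3,P4] Q2=[]
t=20-21: P1@Q0 runs 1, rem=3, I/O yield, promote→Q0. Q0=[P1] Q1=[P2,P3,P4] Q2=[]
t=21-22: P1@Q0 runs 1, rem=2, I/O yield, promote→Q0. Q0=[P1] Q1=[P2,P3,P4] Q2=[]
t=22-23: P1@Q0 runs 1, rem=1, I/O yield, promote→Q0. Q0=[P1] Q1=[P2,P3,P4] Q2=[]
t=23-24: P1@Q0 runs 1, rem=0, completes. Q0=[] Q1=[P2,P3,P4] Q2=[]
t=24-30: P2@Q1 runs 6, rem=3, quantum used, demote→Q2. Q0=[] Q1=[P3,P4] Q2=[P2]
t=30-36: P3@Q1 runs 6, rem=0, completes. Q0=[] Q1=[P4] Q2=[P2]
t=36-42: P4@Q1 runs 6, rem=1, quantum used, demote→Q2. Q0=[] Q1=[] Q2=[P2,P4]
t=42-45: P2@Q2 runs 3, rem=0, completes. Q0=[] Q1=[] Q2=[P4]
t=45-46: P4@Q2 runs 1, rem=0, completes. Q0=[] Q1=[] Q2=[]

Answer: P1,P3,P2,P4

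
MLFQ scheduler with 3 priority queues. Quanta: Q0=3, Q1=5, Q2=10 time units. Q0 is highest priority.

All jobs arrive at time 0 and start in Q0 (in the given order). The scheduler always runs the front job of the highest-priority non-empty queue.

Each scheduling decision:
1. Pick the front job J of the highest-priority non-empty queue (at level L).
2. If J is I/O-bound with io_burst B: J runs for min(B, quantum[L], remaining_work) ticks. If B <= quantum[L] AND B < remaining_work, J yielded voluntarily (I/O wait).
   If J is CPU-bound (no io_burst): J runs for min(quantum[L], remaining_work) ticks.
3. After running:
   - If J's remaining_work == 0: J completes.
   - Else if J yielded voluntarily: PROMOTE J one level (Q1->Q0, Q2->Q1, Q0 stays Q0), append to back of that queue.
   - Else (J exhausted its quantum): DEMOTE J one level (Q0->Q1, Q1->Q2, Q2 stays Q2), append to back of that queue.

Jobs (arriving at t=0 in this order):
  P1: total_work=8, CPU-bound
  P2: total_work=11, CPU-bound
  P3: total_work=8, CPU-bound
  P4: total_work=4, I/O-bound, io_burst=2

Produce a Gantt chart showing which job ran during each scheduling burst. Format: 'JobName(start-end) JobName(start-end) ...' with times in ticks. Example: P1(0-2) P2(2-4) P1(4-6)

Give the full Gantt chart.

t=0-3: P1@Q0 runs 3, rem=5, quantum used, demote→Q1. Q0=[P2,P3,P4] Q1=[P1] Q2=[]
t=3-6: P2@Q0 runs 3, rem=8, quantum used, demote→Q1. Q0=[P3,P4] Q1=[P1,P2] Q2=[]
t=6-9: P3@Q0 runs 3, rem=5, quantum used, demote→Q1. Q0=[P4] Q1=[P1,P2,P3] Q2=[]
t=9-11: P4@Q0 runs 2, rem=2, I/O yield, promote→Q0. Q0=[P4] Q1=[P1,P2,P3] Q2=[]
t=11-13: P4@Q0 runs 2, rem=0, completes. Q0=[] Q1=[P1,P2,P3] Q2=[]
t=13-18: P1@Q1 runs 5, rem=0, completes. Q0=[] Q1=[P2,P3] Q2=[]
t=18-23: P2@Q1 runs 5, rem=3, quantum used, demote→Q2. Q0=[] Q1=[P3] Q2=[P2]
t=23-28: P3@Q1 runs 5, rem=0, completes. Q0=[] Q1=[] Q2=[P2]
t=28-31: P2@Q2 runs 3, rem=0, completes. Q0=[] Q1=[] Q2=[]

Answer: P1(0-3) P2(3-6) P3(6-9) P4(9-11) P4(11-13) P1(13-18) P2(18-23) P3(23-28) P2(28-31)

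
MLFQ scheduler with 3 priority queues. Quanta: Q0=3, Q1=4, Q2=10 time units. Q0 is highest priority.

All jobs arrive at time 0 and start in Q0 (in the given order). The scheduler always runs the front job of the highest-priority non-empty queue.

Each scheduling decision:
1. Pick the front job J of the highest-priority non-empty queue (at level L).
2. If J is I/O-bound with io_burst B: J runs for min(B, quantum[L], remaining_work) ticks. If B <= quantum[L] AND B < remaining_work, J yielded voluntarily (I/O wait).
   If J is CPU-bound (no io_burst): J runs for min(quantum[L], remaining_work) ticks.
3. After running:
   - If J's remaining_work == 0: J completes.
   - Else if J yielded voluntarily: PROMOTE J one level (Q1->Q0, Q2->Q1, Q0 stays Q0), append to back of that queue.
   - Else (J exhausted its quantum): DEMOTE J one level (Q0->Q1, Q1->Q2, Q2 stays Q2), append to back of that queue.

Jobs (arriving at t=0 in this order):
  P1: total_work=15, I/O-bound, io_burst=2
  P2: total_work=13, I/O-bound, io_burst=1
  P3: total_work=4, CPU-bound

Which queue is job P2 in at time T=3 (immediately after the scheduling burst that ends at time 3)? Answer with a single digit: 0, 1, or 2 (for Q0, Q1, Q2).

Answer: 0

Derivation:
t=0-2: P1@Q0 runs 2, rem=13, I/O yield, promote→Q0. Q0=[P2,P3,P1] Q1=[] Q2=[]
t=2-3: P2@Q0 runs 1, rem=12, I/O yield, promote→Q0. Q0=[P3,P1,P2] Q1=[] Q2=[]
t=3-6: P3@Q0 runs 3, rem=1, quantum used, demote→Q1. Q0=[P1,P2] Q1=[P3] Q2=[]
t=6-8: P1@Q0 runs 2, rem=11, I/O yield, promote→Q0. Q0=[P2,P1] Q1=[P3] Q2=[]
t=8-9: P2@Q0 runs 1, rem=11, I/O yield, promote→Q0. Q0=[P1,P2] Q1=[P3] Q2=[]
t=9-11: P1@Q0 runs 2, rem=9, I/O yield, promote→Q0. Q0=[P2,P1] Q1=[P3] Q2=[]
t=11-12: P2@Q0 runs 1, rem=10, I/O yield, promote→Q0. Q0=[P1,P2] Q1=[P3] Q2=[]
t=12-14: P1@Q0 runs 2, rem=7, I/O yield, promote→Q0. Q0=[P2,P1] Q1=[P3] Q2=[]
t=14-15: P2@Q0 runs 1, rem=9, I/O yield, promote→Q0. Q0=[P1,P2] Q1=[P3] Q2=[]
t=15-17: P1@Q0 runs 2, rem=5, I/O yield, promote→Q0. Q0=[P2,P1] Q1=[P3] Q2=[]
t=17-18: P2@Q0 runs 1, rem=8, I/O yield, promote→Q0. Q0=[P1,P2] Q1=[P3] Q2=[]
t=18-20: P1@Q0 runs 2, rem=3, I/O yield, promote→Q0. Q0=[P2,P1] Q1=[P3] Q2=[]
t=20-21: P2@Q0 runs 1, rem=7, I/O yield, promote→Q0. Q0=[P1,P2] Q1=[P3] Q2=[]
t=21-23: P1@Q0 runs 2, rem=1, I/O yield, promote→Q0. Q0=[P2,P1] Q1=[P3] Q2=[]
t=23-24: P2@Q0 runs 1, rem=6, I/O yield, promote→Q0. Q0=[P1,P2] Q1=[P3] Q2=[]
t=24-25: P1@Q0 runs 1, rem=0, completes. Q0=[P2] Q1=[P3] Q2=[]
t=25-26: P2@Q0 runs 1, rem=5, I/O yield, promote→Q0. Q0=[P2] Q1=[P3] Q2=[]
t=26-27: P2@Q0 runs 1, rem=4, I/O yield, promote→Q0. Q0=[P2] Q1=[P3] Q2=[]
t=27-28: P2@Q0 runs 1, rem=3, I/O yield, promote→Q0. Q0=[P2] Q1=[P3] Q2=[]
t=28-29: P2@Q0 runs 1, rem=2, I/O yield, promote→Q0. Q0=[P2] Q1=[P3] Q2=[]
t=29-30: P2@Q0 runs 1, rem=1, I/O yield, promote→Q0. Q0=[P2] Q1=[P3] Q2=[]
t=30-31: P2@Q0 runs 1, rem=0, completes. Q0=[] Q1=[P3] Q2=[]
t=31-32: P3@Q1 runs 1, rem=0, completes. Q0=[] Q1=[] Q2=[]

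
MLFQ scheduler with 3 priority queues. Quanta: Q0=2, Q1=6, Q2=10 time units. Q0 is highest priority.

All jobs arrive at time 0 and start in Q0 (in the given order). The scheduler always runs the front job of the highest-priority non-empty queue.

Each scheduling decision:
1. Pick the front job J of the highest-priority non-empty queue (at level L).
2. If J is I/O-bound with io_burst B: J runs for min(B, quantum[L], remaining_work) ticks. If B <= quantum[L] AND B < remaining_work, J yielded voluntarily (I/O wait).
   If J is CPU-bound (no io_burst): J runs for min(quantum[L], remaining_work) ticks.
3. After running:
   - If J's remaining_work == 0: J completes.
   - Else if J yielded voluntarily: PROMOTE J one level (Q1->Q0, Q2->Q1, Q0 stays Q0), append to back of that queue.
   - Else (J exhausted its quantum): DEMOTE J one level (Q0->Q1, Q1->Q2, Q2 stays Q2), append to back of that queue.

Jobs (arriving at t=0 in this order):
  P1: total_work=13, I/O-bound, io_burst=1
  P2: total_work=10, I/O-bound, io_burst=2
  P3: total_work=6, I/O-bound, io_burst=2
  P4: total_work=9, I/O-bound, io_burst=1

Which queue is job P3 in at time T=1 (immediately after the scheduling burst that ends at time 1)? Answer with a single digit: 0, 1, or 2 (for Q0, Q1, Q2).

Answer: 0

Derivation:
t=0-1: P1@Q0 runs 1, rem=12, I/O yield, promote→Q0. Q0=[P2,P3,P4,P1] Q1=[] Q2=[]
t=1-3: P2@Q0 runs 2, rem=8, I/O yield, promote→Q0. Q0=[P3,P4,P1,P2] Q1=[] Q2=[]
t=3-5: P3@Q0 runs 2, rem=4, I/O yield, promote→Q0. Q0=[P4,P1,P2,P3] Q1=[] Q2=[]
t=5-6: P4@Q0 runs 1, rem=8, I/O yield, promote→Q0. Q0=[P1,P2,P3,P4] Q1=[] Q2=[]
t=6-7: P1@Q0 runs 1, rem=11, I/O yield, promote→Q0. Q0=[P2,P3,P4,P1] Q1=[] Q2=[]
t=7-9: P2@Q0 runs 2, rem=6, I/O yield, promote→Q0. Q0=[P3,P4,P1,P2] Q1=[] Q2=[]
t=9-11: P3@Q0 runs 2, rem=2, I/O yield, promote→Q0. Q0=[P4,P1,P2,P3] Q1=[] Q2=[]
t=11-12: P4@Q0 runs 1, rem=7, I/O yield, promote→Q0. Q0=[P1,P2,P3,P4] Q1=[] Q2=[]
t=12-13: P1@Q0 runs 1, rem=10, I/O yield, promote→Q0. Q0=[P2,P3,P4,P1] Q1=[] Q2=[]
t=13-15: P2@Q0 runs 2, rem=4, I/O yield, promote→Q0. Q0=[P3,P4,P1,P2] Q1=[] Q2=[]
t=15-17: P3@Q0 runs 2, rem=0, completes. Q0=[P4,P1,P2] Q1=[] Q2=[]
t=17-18: P4@Q0 runs 1, rem=6, I/O yield, promote→Q0. Q0=[P1,P2,P4] Q1=[] Q2=[]
t=18-19: P1@Q0 runs 1, rem=9, I/O yield, promote→Q0. Q0=[P2,P4,P1] Q1=[] Q2=[]
t=19-21: P2@Q0 runs 2, rem=2, I/O yield, promote→Q0. Q0=[P4,P1,P2] Q1=[] Q2=[]
t=21-22: P4@Q0 runs 1, rem=5, I/O yield, promote→Q0. Q0=[P1,P2,P4] Q1=[] Q2=[]
t=22-23: P1@Q0 runs 1, rem=8, I/O yield, promote→Q0. Q0=[P2,P4,P1] Q1=[] Q2=[]
t=23-25: P2@Q0 runs 2, rem=0, completes. Q0=[P4,P1] Q1=[] Q2=[]
t=25-26: P4@Q0 runs 1, rem=4, I/O yield, promote→Q0. Q0=[P1,P4] Q1=[] Q2=[]
t=26-27: P1@Q0 runs 1, rem=7, I/O yield, promote→Q0. Q0=[P4,P1] Q1=[] Q2=[]
t=27-28: P4@Q0 runs 1, rem=3, I/O yield, promote→Q0. Q0=[P1,P4] Q1=[] Q2=[]
t=28-29: P1@Q0 runs 1, rem=6, I/O yield, promote→Q0. Q0=[P4,P1] Q1=[] Q2=[]
t=29-30: P4@Q0 runs 1, rem=2, I/O yield, promote→Q0. Q0=[P1,P4] Q1=[] Q2=[]
t=30-31: P1@Q0 runs 1, rem=5, I/O yield, promote→Q0. Q0=[P4,P1] Q1=[] Q2=[]
t=31-32: P4@Q0 runs 1, rem=1, I/O yield, promote→Q0. Q0=[P1,P4] Q1=[] Q2=[]
t=32-33: P1@Q0 runs 1, rem=4, I/O yield, promote→Q0. Q0=[P4,P1] Q1=[] Q2=[]
t=33-34: P4@Q0 runs 1, rem=0, completes. Q0=[P1] Q1=[] Q2=[]
t=34-35: P1@Q0 runs 1, rem=3, I/O yield, promote→Q0. Q0=[P1] Q1=[] Q2=[]
t=35-36: P1@Q0 runs 1, rem=2, I/O yield, promote→Q0. Q0=[P1] Q1=[] Q2=[]
t=36-37: P1@Q0 runs 1, rem=1, I/O yield, promote→Q0. Q0=[P1] Q1=[] Q2=[]
t=37-38: P1@Q0 runs 1, rem=0, completes. Q0=[] Q1=[] Q2=[]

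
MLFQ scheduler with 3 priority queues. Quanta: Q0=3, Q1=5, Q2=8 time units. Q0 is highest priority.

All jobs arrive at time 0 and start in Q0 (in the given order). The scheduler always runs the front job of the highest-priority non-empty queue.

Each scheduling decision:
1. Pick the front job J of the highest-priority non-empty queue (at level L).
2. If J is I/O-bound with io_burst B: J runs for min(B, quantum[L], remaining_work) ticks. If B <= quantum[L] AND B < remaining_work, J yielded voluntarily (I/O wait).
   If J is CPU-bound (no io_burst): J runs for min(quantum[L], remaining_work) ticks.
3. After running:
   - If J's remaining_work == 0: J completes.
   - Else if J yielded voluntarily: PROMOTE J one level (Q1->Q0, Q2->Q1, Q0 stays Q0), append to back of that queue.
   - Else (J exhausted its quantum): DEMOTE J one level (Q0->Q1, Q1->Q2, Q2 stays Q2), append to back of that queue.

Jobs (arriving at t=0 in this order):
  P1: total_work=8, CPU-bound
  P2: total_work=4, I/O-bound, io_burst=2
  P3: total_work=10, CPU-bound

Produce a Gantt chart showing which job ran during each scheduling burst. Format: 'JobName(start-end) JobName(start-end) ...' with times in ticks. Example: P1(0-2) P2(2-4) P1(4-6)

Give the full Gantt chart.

t=0-3: P1@Q0 runs 3, rem=5, quantum used, demote→Q1. Q0=[P2,P3] Q1=[P1] Q2=[]
t=3-5: P2@Q0 runs 2, rem=2, I/O yield, promote→Q0. Q0=[P3,P2] Q1=[P1] Q2=[]
t=5-8: P3@Q0 runs 3, rem=7, quantum used, demote→Q1. Q0=[P2] Q1=[P1,P3] Q2=[]
t=8-10: P2@Q0 runs 2, rem=0, completes. Q0=[] Q1=[P1,P3] Q2=[]
t=10-15: P1@Q1 runs 5, rem=0, completes. Q0=[] Q1=[P3] Q2=[]
t=15-20: P3@Q1 runs 5, rem=2, quantum used, demote→Q2. Q0=[] Q1=[] Q2=[P3]
t=20-22: P3@Q2 runs 2, rem=0, completes. Q0=[] Q1=[] Q2=[]

Answer: P1(0-3) P2(3-5) P3(5-8) P2(8-10) P1(10-15) P3(15-20) P3(20-22)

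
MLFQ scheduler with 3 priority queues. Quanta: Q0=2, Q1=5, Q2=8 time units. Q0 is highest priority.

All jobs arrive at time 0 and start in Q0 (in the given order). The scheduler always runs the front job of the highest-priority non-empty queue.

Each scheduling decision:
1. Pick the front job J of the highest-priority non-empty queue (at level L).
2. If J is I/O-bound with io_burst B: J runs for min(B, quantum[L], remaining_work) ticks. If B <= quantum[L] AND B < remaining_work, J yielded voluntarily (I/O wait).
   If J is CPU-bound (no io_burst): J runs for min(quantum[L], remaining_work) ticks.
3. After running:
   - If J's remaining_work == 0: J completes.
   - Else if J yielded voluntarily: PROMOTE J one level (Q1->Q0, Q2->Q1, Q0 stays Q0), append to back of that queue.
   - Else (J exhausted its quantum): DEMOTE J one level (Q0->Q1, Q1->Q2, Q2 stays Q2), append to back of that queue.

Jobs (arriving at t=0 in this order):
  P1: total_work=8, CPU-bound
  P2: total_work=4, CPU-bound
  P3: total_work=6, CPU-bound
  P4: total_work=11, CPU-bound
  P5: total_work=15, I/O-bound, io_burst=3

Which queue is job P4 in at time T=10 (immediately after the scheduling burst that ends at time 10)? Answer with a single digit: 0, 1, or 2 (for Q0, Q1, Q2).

Answer: 1

Derivation:
t=0-2: P1@Q0 runs 2, rem=6, quantum used, demote→Q1. Q0=[P2,P3,P4,P5] Q1=[P1] Q2=[]
t=2-4: P2@Q0 runs 2, rem=2, quantum used, demote→Q1. Q0=[P3,P4,P5] Q1=[P1,P2] Q2=[]
t=4-6: P3@Q0 runs 2, rem=4, quantum used, demote→Q1. Q0=[P4,P5] Q1=[P1,P2,P3] Q2=[]
t=6-8: P4@Q0 runs 2, rem=9, quantum used, demote→Q1. Q0=[P5] Q1=[P1,P2,P3,P4] Q2=[]
t=8-10: P5@Q0 runs 2, rem=13, quantum used, demote→Q1. Q0=[] Q1=[P1,P2,P3,P4,P5] Q2=[]
t=10-15: P1@Q1 runs 5, rem=1, quantum used, demote→Q2. Q0=[] Q1=[P2,P3,P4,P5] Q2=[P1]
t=15-17: P2@Q1 runs 2, rem=0, completes. Q0=[] Q1=[P3,P4,P5] Q2=[P1]
t=17-21: P3@Q1 runs 4, rem=0, completes. Q0=[] Q1=[P4,P5] Q2=[P1]
t=21-26: P4@Q1 runs 5, rem=4, quantum used, demote→Q2. Q0=[] Q1=[P5] Q2=[P1,P4]
t=26-29: P5@Q1 runs 3, rem=10, I/O yield, promote→Q0. Q0=[P5] Q1=[] Q2=[P1,P4]
t=29-31: P5@Q0 runs 2, rem=8, quantum used, demote→Q1. Q0=[] Q1=[P5] Q2=[P1,P4]
t=31-34: P5@Q1 runs 3, rem=5, I/O yield, promote→Q0. Q0=[P5] Q1=[] Q2=[P1,P4]
t=34-36: P5@Q0 runs 2, rem=3, quantum used, demote→Q1. Q0=[] Q1=[P5] Q2=[P1,P4]
t=36-39: P5@Q1 runs 3, rem=0, completes. Q0=[] Q1=[] Q2=[P1,P4]
t=39-40: P1@Q2 runs 1, rem=0, completes. Q0=[] Q1=[] Q2=[P4]
t=40-44: P4@Q2 runs 4, rem=0, completes. Q0=[] Q1=[] Q2=[]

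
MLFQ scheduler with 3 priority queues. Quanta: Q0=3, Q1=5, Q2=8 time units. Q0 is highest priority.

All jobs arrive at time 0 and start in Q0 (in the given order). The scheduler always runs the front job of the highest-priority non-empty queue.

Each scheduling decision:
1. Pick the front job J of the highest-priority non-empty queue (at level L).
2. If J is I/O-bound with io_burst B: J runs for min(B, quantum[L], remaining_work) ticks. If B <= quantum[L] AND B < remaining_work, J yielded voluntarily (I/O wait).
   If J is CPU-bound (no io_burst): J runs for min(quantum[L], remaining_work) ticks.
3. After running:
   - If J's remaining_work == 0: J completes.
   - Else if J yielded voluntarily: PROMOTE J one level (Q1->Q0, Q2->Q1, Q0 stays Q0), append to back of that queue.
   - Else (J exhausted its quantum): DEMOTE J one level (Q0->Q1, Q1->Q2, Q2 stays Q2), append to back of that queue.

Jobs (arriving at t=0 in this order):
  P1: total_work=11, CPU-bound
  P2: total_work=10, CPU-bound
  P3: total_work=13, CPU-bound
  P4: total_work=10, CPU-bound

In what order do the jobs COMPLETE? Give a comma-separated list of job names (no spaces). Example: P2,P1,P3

t=0-3: P1@Q0 runs 3, rem=8, quantum used, demote→Q1. Q0=[P2,P3,P4] Q1=[P1] Q2=[]
t=3-6: P2@Q0 runs 3, rem=7, quantum used, demote→Q1. Q0=[P3,P4] Q1=[P1,P2] Q2=[]
t=6-9: P3@Q0 runs 3, rem=10, quantum used, demote→Q1. Q0=[P4] Q1=[P1,P2,P3] Q2=[]
t=9-12: P4@Q0 runs 3, rem=7, quantum used, demote→Q1. Q0=[] Q1=[P1,P2,P3,P4] Q2=[]
t=12-17: P1@Q1 runs 5, rem=3, quantum used, demote→Q2. Q0=[] Q1=[P2,P3,P4] Q2=[P1]
t=17-22: P2@Q1 runs 5, rem=2, quantum used, demote→Q2. Q0=[] Q1=[P3,P4] Q2=[P1,P2]
t=22-27: P3@Q1 runs 5, rem=5, quantum used, demote→Q2. Q0=[] Q1=[P4] Q2=[P1,P2,P3]
t=27-32: P4@Q1 runs 5, rem=2, quantum used, demote→Q2. Q0=[] Q1=[] Q2=[P1,P2,P3,P4]
t=32-35: P1@Q2 runs 3, rem=0, completes. Q0=[] Q1=[] Q2=[P2,P3,P4]
t=35-37: P2@Q2 runs 2, rem=0, completes. Q0=[] Q1=[] Q2=[P3,P4]
t=37-42: P3@Q2 runs 5, rem=0, completes. Q0=[] Q1=[] Q2=[P4]
t=42-44: P4@Q2 runs 2, rem=0, completes. Q0=[] Q1=[] Q2=[]

Answer: P1,P2,P3,P4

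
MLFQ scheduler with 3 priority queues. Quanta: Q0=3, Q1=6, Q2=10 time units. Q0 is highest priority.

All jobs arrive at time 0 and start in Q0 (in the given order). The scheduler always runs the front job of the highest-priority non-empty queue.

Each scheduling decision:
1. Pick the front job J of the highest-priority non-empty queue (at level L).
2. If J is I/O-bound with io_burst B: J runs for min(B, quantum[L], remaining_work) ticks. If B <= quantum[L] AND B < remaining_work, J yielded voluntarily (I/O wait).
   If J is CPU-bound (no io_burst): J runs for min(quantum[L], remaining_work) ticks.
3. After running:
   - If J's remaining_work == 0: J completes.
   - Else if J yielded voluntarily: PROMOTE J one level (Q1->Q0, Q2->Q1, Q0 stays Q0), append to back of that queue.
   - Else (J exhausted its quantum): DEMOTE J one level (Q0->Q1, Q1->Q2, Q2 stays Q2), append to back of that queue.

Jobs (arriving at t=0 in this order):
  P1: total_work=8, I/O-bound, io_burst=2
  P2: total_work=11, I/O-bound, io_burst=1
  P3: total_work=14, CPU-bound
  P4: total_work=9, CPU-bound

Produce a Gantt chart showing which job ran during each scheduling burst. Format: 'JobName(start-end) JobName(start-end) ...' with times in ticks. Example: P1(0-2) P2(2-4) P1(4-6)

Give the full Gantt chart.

t=0-2: P1@Q0 runs 2, rem=6, I/O yield, promote→Q0. Q0=[P2,P3,P4,P1] Q1=[] Q2=[]
t=2-3: P2@Q0 runs 1, rem=10, I/O yield, promote→Q0. Q0=[P3,P4,P1,P2] Q1=[] Q2=[]
t=3-6: P3@Q0 runs 3, rem=11, quantum used, demote→Q1. Q0=[P4,P1,P2] Q1=[P3] Q2=[]
t=6-9: P4@Q0 runs 3, rem=6, quantum used, demote→Q1. Q0=[P1,P2] Q1=[P3,P4] Q2=[]
t=9-11: P1@Q0 runs 2, rem=4, I/O yield, promote→Q0. Q0=[P2,P1] Q1=[P3,P4] Q2=[]
t=11-12: P2@Q0 runs 1, rem=9, I/O yield, promote→Q0. Q0=[P1,P2] Q1=[P3,P4] Q2=[]
t=12-14: P1@Q0 runs 2, rem=2, I/O yield, promote→Q0. Q0=[P2,P1] Q1=[P3,P4] Q2=[]
t=14-15: P2@Q0 runs 1, rem=8, I/O yield, promote→Q0. Q0=[P1,P2] Q1=[P3,P4] Q2=[]
t=15-17: P1@Q0 runs 2, rem=0, completes. Q0=[P2] Q1=[P3,P4] Q2=[]
t=17-18: P2@Q0 runs 1, rem=7, I/O yield, promote→Q0. Q0=[P2] Q1=[P3,P4] Q2=[]
t=18-19: P2@Q0 runs 1, rem=6, I/O yield, promote→Q0. Q0=[P2] Q1=[P3,P4] Q2=[]
t=19-20: P2@Q0 runs 1, rem=5, I/O yield, promote→Q0. Q0=[P2] Q1=[P3,P4] Q2=[]
t=20-21: P2@Q0 runs 1, rem=4, I/O yield, promote→Q0. Q0=[P2] Q1=[P3,P4] Q2=[]
t=21-22: P2@Q0 runs 1, rem=3, I/O yield, promote→Q0. Q0=[P2] Q1=[P3,P4] Q2=[]
t=22-23: P2@Q0 runs 1, rem=2, I/O yield, promote→Q0. Q0=[P2] Q1=[P3,P4] Q2=[]
t=23-24: P2@Q0 runs 1, rem=1, I/O yield, promote→Q0. Q0=[P2] Q1=[P3,P4] Q2=[]
t=24-25: P2@Q0 runs 1, rem=0, completes. Q0=[] Q1=[P3,P4] Q2=[]
t=25-31: P3@Q1 runs 6, rem=5, quantum used, demote→Q2. Q0=[] Q1=[P4] Q2=[P3]
t=31-37: P4@Q1 runs 6, rem=0, completes. Q0=[] Q1=[] Q2=[P3]
t=37-42: P3@Q2 runs 5, rem=0, completes. Q0=[] Q1=[] Q2=[]

Answer: P1(0-2) P2(2-3) P3(3-6) P4(6-9) P1(9-11) P2(11-12) P1(12-14) P2(14-15) P1(15-17) P2(17-18) P2(18-19) P2(19-20) P2(20-21) P2(21-22) P2(22-23) P2(23-24) P2(24-25) P3(25-31) P4(31-37) P3(37-42)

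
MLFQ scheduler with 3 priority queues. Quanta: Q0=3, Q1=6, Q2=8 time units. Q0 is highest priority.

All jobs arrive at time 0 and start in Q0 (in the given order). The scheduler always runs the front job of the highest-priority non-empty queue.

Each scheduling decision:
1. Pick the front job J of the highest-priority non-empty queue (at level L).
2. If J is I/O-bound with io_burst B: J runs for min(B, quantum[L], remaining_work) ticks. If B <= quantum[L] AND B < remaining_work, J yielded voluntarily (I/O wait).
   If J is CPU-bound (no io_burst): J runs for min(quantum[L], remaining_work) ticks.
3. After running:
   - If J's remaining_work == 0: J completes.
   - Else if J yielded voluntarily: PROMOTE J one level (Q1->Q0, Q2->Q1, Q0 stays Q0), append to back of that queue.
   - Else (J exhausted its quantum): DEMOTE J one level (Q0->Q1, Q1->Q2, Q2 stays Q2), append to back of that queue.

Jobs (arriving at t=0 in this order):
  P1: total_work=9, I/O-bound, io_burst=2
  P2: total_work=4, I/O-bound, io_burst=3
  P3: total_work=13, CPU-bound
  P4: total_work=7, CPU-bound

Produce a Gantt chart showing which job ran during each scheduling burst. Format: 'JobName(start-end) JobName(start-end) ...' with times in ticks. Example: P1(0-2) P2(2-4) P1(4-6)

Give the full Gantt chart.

t=0-2: P1@Q0 runs 2, rem=7, I/O yield, promote→Q0. Q0=[P2,P3,P4,P1] Q1=[] Q2=[]
t=2-5: P2@Q0 runs 3, rem=1, I/O yield, promote→Q0. Q0=[P3,P4,P1,P2] Q1=[] Q2=[]
t=5-8: P3@Q0 runs 3, rem=10, quantum used, demote→Q1. Q0=[P4,P1,P2] Q1=[P3] Q2=[]
t=8-11: P4@Q0 runs 3, rem=4, quantum used, demote→Q1. Q0=[P1,P2] Q1=[P3,P4] Q2=[]
t=11-13: P1@Q0 runs 2, rem=5, I/O yield, promote→Q0. Q0=[P2,P1] Q1=[P3,P4] Q2=[]
t=13-14: P2@Q0 runs 1, rem=0, completes. Q0=[P1] Q1=[P3,P4] Q2=[]
t=14-16: P1@Q0 runs 2, rem=3, I/O yield, promote→Q0. Q0=[P1] Q1=[P3,P4] Q2=[]
t=16-18: P1@Q0 runs 2, rem=1, I/O yield, promote→Q0. Q0=[P1] Q1=[P3,P4] Q2=[]
t=18-19: P1@Q0 runs 1, rem=0, completes. Q0=[] Q1=[P3,P4] Q2=[]
t=19-25: P3@Q1 runs 6, rem=4, quantum used, demote→Q2. Q0=[] Q1=[P4] Q2=[P3]
t=25-29: P4@Q1 runs 4, rem=0, completes. Q0=[] Q1=[] Q2=[P3]
t=29-33: P3@Q2 runs 4, rem=0, completes. Q0=[] Q1=[] Q2=[]

Answer: P1(0-2) P2(2-5) P3(5-8) P4(8-11) P1(11-13) P2(13-14) P1(14-16) P1(16-18) P1(18-19) P3(19-25) P4(25-29) P3(29-33)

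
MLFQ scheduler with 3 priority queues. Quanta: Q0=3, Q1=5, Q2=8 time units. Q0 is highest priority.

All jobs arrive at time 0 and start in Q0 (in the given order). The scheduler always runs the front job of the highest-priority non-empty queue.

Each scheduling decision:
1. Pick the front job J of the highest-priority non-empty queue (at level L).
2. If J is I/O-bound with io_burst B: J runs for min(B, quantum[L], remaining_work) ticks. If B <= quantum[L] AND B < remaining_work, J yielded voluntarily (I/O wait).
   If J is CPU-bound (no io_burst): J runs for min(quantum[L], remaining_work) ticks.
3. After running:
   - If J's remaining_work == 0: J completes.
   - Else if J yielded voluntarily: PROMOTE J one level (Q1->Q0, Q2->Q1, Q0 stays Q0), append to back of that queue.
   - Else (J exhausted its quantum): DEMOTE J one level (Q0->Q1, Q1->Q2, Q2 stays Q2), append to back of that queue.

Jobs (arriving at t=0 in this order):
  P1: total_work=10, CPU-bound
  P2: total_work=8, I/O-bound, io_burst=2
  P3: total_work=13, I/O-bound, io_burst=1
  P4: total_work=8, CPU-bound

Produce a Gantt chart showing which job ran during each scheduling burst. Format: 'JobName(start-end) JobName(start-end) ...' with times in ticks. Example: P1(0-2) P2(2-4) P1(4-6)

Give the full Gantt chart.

Answer: P1(0-3) P2(3-5) P3(5-6) P4(6-9) P2(9-11) P3(11-12) P2(12-14) P3(14-15) P2(15-17) P3(17-18) P3(18-19) P3(19-20) P3(20-21) P3(21-22) P3(22-23) P3(23-24) P3(24-25) P3(25-26) P3(26-27) P1(27-32) P4(32-37) P1(37-39)

Derivation:
t=0-3: P1@Q0 runs 3, rem=7, quantum used, demote→Q1. Q0=[P2,P3,P4] Q1=[P1] Q2=[]
t=3-5: P2@Q0 runs 2, rem=6, I/O yield, promote→Q0. Q0=[P3,P4,P2] Q1=[P1] Q2=[]
t=5-6: P3@Q0 runs 1, rem=12, I/O yield, promote→Q0. Q0=[P4,P2,P3] Q1=[P1] Q2=[]
t=6-9: P4@Q0 runs 3, rem=5, quantum used, demote→Q1. Q0=[P2,P3] Q1=[P1,P4] Q2=[]
t=9-11: P2@Q0 runs 2, rem=4, I/O yield, promote→Q0. Q0=[P3,P2] Q1=[P1,P4] Q2=[]
t=11-12: P3@Q0 runs 1, rem=11, I/O yield, promote→Q0. Q0=[P2,P3] Q1=[P1,P4] Q2=[]
t=12-14: P2@Q0 runs 2, rem=2, I/O yield, promote→Q0. Q0=[P3,P2] Q1=[P1,P4] Q2=[]
t=14-15: P3@Q0 runs 1, rem=10, I/O yield, promote→Q0. Q0=[P2,P3] Q1=[P1,P4] Q2=[]
t=15-17: P2@Q0 runs 2, rem=0, completes. Q0=[P3] Q1=[P1,P4] Q2=[]
t=17-18: P3@Q0 runs 1, rem=9, I/O yield, promote→Q0. Q0=[P3] Q1=[P1,P4] Q2=[]
t=18-19: P3@Q0 runs 1, rem=8, I/O yield, promote→Q0. Q0=[P3] Q1=[P1,P4] Q2=[]
t=19-20: P3@Q0 runs 1, rem=7, I/O yield, promote→Q0. Q0=[P3] Q1=[P1,P4] Q2=[]
t=20-21: P3@Q0 runs 1, rem=6, I/O yield, promote→Q0. Q0=[P3] Q1=[P1,P4] Q2=[]
t=21-22: P3@Q0 runs 1, rem=5, I/O yield, promote→Q0. Q0=[P3] Q1=[P1,P4] Q2=[]
t=22-23: P3@Q0 runs 1, rem=4, I/O yield, promote→Q0. Q0=[P3] Q1=[P1,P4] Q2=[]
t=23-24: P3@Q0 runs 1, rem=3, I/O yield, promote→Q0. Q0=[P3] Q1=[P1,P4] Q2=[]
t=24-25: P3@Q0 runs 1, rem=2, I/O yield, promote→Q0. Q0=[P3] Q1=[P1,P4] Q2=[]
t=25-26: P3@Q0 runs 1, rem=1, I/O yield, promote→Q0. Q0=[P3] Q1=[P1,P4] Q2=[]
t=26-27: P3@Q0 runs 1, rem=0, completes. Q0=[] Q1=[P1,P4] Q2=[]
t=27-32: P1@Q1 runs 5, rem=2, quantum used, demote→Q2. Q0=[] Q1=[P4] Q2=[P1]
t=32-37: P4@Q1 runs 5, rem=0, completes. Q0=[] Q1=[] Q2=[P1]
t=37-39: P1@Q2 runs 2, rem=0, completes. Q0=[] Q1=[] Q2=[]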